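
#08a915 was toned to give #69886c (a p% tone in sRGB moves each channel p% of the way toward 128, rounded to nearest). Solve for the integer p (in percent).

#08a915 is rgb(8, 169, 21); #69886c is rgb(105, 136, 108).
On the R channel (widest range): 105 ≈ 8 + (p/100)(128 − 8), so p ≈ 100×(105 − 8)/(128 − 8) = 9700/120 = 80.83.
p = 81 reproduces all three channels after rounding.

81%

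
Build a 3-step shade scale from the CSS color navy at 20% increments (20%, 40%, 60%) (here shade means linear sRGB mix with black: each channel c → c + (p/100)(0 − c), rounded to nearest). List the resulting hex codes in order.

#000066, #00004D, #000033

CSS navy is rgb(0, 0, 128).
20%: (0→0, 0→0, 128 − 25.6 = 102.4→102) → #000066
40%: (0→0, 0→0, 128 − 51.2 = 76.8→77) → #00004D
60%: (0→0, 0→0, 128 − 76.8 = 51.2→51) → #000033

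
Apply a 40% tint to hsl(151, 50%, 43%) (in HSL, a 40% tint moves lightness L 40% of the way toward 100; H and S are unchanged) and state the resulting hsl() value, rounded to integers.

hsl(151, 50%, 66%)

L moves 40% from 43 toward 100: 43 + 22.8 = 65.8 → 66.
H and S are unchanged.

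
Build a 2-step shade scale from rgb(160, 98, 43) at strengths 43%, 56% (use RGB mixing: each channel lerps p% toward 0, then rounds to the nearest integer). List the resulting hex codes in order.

#5b3819, #462b13

43%: (160 − 68.8 = 91.2→91, 98 − 42.14 = 55.86→56, 43 − 18.49 = 24.51→25) → #5b3819
56%: (160 − 89.6 = 70.4→70, 98 − 54.88 = 43.12→43, 43 − 24.08 = 18.92→19) → #462b13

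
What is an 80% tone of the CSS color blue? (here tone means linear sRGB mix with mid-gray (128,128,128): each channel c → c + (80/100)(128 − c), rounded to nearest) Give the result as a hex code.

#666699

CSS blue is rgb(0, 0, 255).
Per channel, c → c + 0.8(128 − c):
  R: 0 + 102.4 = 102.4 → 102
  G: 0 + 102.4 = 102.4 → 102
  B: 255 + 0.8×(128−255) = 255 − 101.6 = 153.4 → 153
rgb(102, 102, 153) = #666699.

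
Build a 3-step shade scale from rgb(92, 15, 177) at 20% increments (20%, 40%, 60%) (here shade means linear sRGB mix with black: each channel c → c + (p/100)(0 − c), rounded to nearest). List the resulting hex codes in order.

20%: (92 − 18.4 = 73.6→74, 15 − 3 = 12→12, 177 − 35.4 = 141.6→142) → #4A0C8E
40%: (92 − 36.8 = 55.2→55, 15 − 6 = 9→9, 177 − 70.8 = 106.2→106) → #37096A
60%: (92 − 55.2 = 36.8→37, 15 − 9 = 6→6, 177 − 106.2 = 70.8→71) → #250647

#4A0C8E, #37096A, #250647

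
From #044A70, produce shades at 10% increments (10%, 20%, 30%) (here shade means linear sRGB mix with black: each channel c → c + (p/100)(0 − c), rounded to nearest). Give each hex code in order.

#044365, #033B5A, #03344E

#044A70 is rgb(4, 74, 112).
10%: (4→4, 74 − 7.4 = 66.6→67, 112 − 11.2 = 100.8→101) → #044365
20%: (4 − 0.8 = 3.2→3, 74 − 14.8 = 59.2→59, 112 − 22.4 = 89.6→90) → #033B5A
30%: (4 − 1.2 = 2.8→3, 74 − 22.2 = 51.8→52, 112 − 33.6 = 78.4→78) → #03344E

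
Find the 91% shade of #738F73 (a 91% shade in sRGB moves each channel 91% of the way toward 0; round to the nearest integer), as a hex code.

#738F73 is rgb(115, 143, 115).
A 91% shade moves each channel 91% toward 0:
  R: 115 − 104.65 = 10.35 → 10
  G: 143 − 130.13 = 12.87 → 13
  B: 115 + 0.91×(0−115) = 115 − 104.65 = 10.35 → 10
rgb(10, 13, 10) = #0A0D0A.

#0A0D0A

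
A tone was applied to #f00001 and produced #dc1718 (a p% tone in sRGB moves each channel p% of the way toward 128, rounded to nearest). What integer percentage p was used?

#f00001 is rgb(240, 0, 1); #dc1718 is rgb(220, 23, 24).
On the G channel (widest range): 23 ≈ 0 + (p/100)(128 − 0), so p ≈ 100×(23 − 0)/(128 − 0) = 2300/128 = 17.97.
p = 18 reproduces all three channels after rounding.

18%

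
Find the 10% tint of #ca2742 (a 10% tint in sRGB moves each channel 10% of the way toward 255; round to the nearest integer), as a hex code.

#cf3d55

#ca2742 is rgb(202, 39, 66).
Per channel, c → c + 0.1(255 − c):
  R: 202 + 5.3 = 207.3 → 207
  G: 39 + 0.1×(255−39) = 39 + 21.6 = 60.6 → 61
  B: 66 + 0.1×(255−66) = 66 + 18.9 = 84.9 → 85
rgb(207, 61, 85) = #cf3d55.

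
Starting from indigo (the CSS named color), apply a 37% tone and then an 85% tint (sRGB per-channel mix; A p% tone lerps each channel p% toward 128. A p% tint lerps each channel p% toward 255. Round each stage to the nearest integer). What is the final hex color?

CSS indigo is rgb(75, 0, 130).
Per channel, c → c + 0.37(128 − c):
  R: 75 + 19.61 = 94.61 → 95
  G: 0 + 0.37×(128−0) = 0 + 47.36 = 47.36 → 47
  B: 130 − 0.74 = 129.26 → 129
After the tone: rgb(95, 47, 129) = #5F2F81.
An 85% tint moves each channel 85% toward 255:
  R: 95 + 136 = 231 → 231
  G: 47 + 0.85×(255−47) = 47 + 176.8 = 223.8 → 224
  B: 129 + 0.85×(255−129) = 129 + 107.1 = 236.1 → 236
rgb(231, 224, 236) = #E7E0EC.

#E7E0EC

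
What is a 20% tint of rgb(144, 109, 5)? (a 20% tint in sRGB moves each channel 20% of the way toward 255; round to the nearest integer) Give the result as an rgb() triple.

A 20% tint moves each channel 20% toward 255:
  R: 144 + 22.2 = 166.2 → 166
  G: 109 + 29.2 = 138.2 → 138
  B: 5 + 50 = 55 → 55

rgb(166, 138, 55)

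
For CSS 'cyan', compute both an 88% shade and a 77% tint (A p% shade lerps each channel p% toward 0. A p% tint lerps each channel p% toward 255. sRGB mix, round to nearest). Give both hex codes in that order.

#001F1F, #C4FFFF

CSS cyan is rgb(0, 255, 255).
88% shade:
  R: 0 + 0 = 0 → 0
  G: 255 + 0.88×(0−255) = 255 − 224.4 = 30.6 → 31
  B: 255 + 0.88×(0−255) = 255 − 224.4 = 30.6 → 31
  → #001F1F
77% tint:
  R: 0 + 196.35 = 196.35 → 196
  G: 255 + 0.77×(255−255) = 255 + 0 = 255 → 255
  B: 255 + 0 = 255 → 255
  → #C4FFFF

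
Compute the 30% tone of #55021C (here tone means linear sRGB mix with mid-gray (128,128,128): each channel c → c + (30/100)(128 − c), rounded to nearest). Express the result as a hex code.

#55021C is rgb(85, 2, 28).
Lerp each channel 30% toward 128:
  R: 85 + 0.3×(128−85) = 85 + 12.9 = 97.9 → 98
  G: 2 + 0.3×(128−2) = 2 + 37.8 = 39.8 → 40
  B: 28 + 30 = 58 → 58
rgb(98, 40, 58) = #62283A.

#62283A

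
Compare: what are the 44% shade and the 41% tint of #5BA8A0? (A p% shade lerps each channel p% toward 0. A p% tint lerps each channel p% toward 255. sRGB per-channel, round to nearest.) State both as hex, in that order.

#5BA8A0 is rgb(91, 168, 160).
44% shade:
  R: 91 + 0.44×(0−91) = 91 − 40.04 = 50.96 → 51
  G: 168 − 73.92 = 94.08 → 94
  B: 160 + 0.44×(0−160) = 160 − 70.4 = 89.6 → 90
  → #335E5A
41% tint:
  R: 91 + 0.41×(255−91) = 91 + 67.24 = 158.24 → 158
  G: 168 + 0.41×(255−168) = 168 + 35.67 = 203.67 → 204
  B: 160 + 38.95 = 198.95 → 199
  → #9ECCC7

#335E5A, #9ECCC7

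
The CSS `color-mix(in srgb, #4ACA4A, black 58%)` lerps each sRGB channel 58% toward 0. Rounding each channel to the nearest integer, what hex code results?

#4ACA4A is rgb(74, 202, 74).
Per channel, c → c + 0.58(0 − c):
  R: 74 + 0.58×(0−74) = 74 − 42.92 = 31.08 → 31
  G: 202 + 0.58×(0−202) = 202 − 117.16 = 84.84 → 85
  B: 74 − 42.92 = 31.08 → 31
rgb(31, 85, 31) = #1F551F.

#1F551F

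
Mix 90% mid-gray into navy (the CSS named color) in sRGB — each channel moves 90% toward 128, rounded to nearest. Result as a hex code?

CSS navy is rgb(0, 0, 128).
Lerp each channel 90% toward 128:
  R: 0 + 115.2 = 115.2 → 115
  G: 0 + 0.9×(128−0) = 0 + 115.2 = 115.2 → 115
  B: 128 + 0.9×(128−128) = 128 + 0 = 128 → 128
rgb(115, 115, 128) = #737380.

#737380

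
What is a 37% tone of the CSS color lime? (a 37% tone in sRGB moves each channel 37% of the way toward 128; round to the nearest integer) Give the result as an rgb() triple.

CSS lime is rgb(0, 255, 0).
Per channel, c → c + 0.37(128 − c):
  R: 0 + 47.36 = 47.36 → 47
  G: 255 − 46.99 = 208.01 → 208
  B: 0 + 0.37×(128−0) = 0 + 47.36 = 47.36 → 47

rgb(47, 208, 47)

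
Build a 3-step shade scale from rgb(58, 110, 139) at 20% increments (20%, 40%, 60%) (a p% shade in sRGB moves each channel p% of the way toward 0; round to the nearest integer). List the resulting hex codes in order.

20%: (58 − 11.6 = 46.4→46, 110 − 22 = 88→88, 139 − 27.8 = 111.2→111) → #2E586F
40%: (58 − 23.2 = 34.8→35, 110 − 44 = 66→66, 139 − 55.6 = 83.4→83) → #234253
60%: (58 − 34.8 = 23.2→23, 110 − 66 = 44→44, 139 − 83.4 = 55.6→56) → #172C38

#2E586F, #234253, #172C38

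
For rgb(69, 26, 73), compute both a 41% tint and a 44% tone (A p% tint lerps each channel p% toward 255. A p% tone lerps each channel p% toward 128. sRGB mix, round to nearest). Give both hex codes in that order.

41% tint:
  R: 69 + 0.41×(255−69) = 69 + 76.26 = 145.26 → 145
  G: 26 + 0.41×(255−26) = 26 + 93.89 = 119.89 → 120
  B: 73 + 74.62 = 147.62 → 148
  → #917894
44% tone:
  R: 69 + 0.44×(128−69) = 69 + 25.96 = 94.96 → 95
  G: 26 + 44.88 = 70.88 → 71
  B: 73 + 0.44×(128−73) = 73 + 24.2 = 97.2 → 97
  → #5F4761

#917894, #5F4761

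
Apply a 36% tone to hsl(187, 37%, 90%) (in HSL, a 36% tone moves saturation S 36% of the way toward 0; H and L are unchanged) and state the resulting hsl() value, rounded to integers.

S moves 36% from 37 toward 0: 37 − 13.32 = 23.68 → 24.
H and L are unchanged.

hsl(187, 24%, 90%)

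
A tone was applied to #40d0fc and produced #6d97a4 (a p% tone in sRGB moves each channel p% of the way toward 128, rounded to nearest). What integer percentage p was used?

#40d0fc is rgb(64, 208, 252); #6d97a4 is rgb(109, 151, 164).
On the B channel (widest range): 164 ≈ 252 + (p/100)(128 − 252), so p ≈ 100×(164 − 252)/(128 − 252) = -8800/-124 = 70.97.
p = 71 reproduces all three channels after rounding.

71%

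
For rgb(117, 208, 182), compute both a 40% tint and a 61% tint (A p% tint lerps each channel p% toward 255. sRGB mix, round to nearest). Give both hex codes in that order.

#ACE3D3, #C9EDE3

40% tint:
  R: 117 + 0.4×(255−117) = 117 + 55.2 = 172.2 → 172
  G: 208 + 0.4×(255−208) = 208 + 18.8 = 226.8 → 227
  B: 182 + 0.4×(255−182) = 182 + 29.2 = 211.2 → 211
  → #ACE3D3
61% tint:
  R: 117 + 0.61×(255−117) = 117 + 84.18 = 201.18 → 201
  G: 208 + 28.67 = 236.67 → 237
  B: 182 + 44.53 = 226.53 → 227
  → #C9EDE3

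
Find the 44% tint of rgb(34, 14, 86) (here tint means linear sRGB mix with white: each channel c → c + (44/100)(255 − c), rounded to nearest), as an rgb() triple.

rgb(131, 120, 160)

A 44% tint moves each channel 44% toward 255:
  R: 34 + 97.24 = 131.24 → 131
  G: 14 + 0.44×(255−14) = 14 + 106.04 = 120.04 → 120
  B: 86 + 74.36 = 160.36 → 160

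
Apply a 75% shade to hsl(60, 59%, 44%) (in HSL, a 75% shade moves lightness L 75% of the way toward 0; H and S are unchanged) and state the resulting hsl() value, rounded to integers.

hsl(60, 59%, 11%)

L moves 75% from 44 toward 0: 44 − 33 = 11 → 11.
H and S are unchanged.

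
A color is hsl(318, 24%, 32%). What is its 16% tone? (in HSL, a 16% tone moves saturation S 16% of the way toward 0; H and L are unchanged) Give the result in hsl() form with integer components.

hsl(318, 20%, 32%)

S moves 16% from 24 toward 0: 24 − 3.84 = 20.16 → 20.
H and L are unchanged.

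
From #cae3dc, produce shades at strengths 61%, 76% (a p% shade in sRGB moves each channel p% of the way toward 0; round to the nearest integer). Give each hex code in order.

#4f5956, #303635

#cae3dc is rgb(202, 227, 220).
61%: (202 − 123.22 = 78.78→79, 227 − 138.47 = 88.53→89, 220 − 134.2 = 85.8→86) → #4f5956
76%: (202 − 153.52 = 48.48→48, 227 − 172.52 = 54.48→54, 220 − 167.2 = 52.8→53) → #303635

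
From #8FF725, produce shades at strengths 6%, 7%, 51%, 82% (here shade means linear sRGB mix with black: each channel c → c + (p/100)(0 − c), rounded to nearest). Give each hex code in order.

#8FF725 is rgb(143, 247, 37).
6%: (143 − 8.58 = 134.42→134, 247 − 14.82 = 232.18→232, 37 − 2.22 = 34.78→35) → #86E823
7%: (143 − 10.01 = 132.99→133, 247 − 17.29 = 229.71→230, 37 − 2.59 = 34.41→34) → #85E622
51%: (143 − 72.93 = 70.07→70, 247 − 125.97 = 121.03→121, 37 − 18.87 = 18.13→18) → #467912
82%: (143 − 117.26 = 25.74→26, 247 − 202.54 = 44.46→44, 37 − 30.34 = 6.66→7) → #1A2C07

#86E823, #85E622, #467912, #1A2C07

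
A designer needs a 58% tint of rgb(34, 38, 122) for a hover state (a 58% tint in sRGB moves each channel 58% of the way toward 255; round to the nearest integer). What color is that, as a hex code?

A 58% tint moves each channel 58% toward 255:
  R: 34 + 128.18 = 162.18 → 162
  G: 38 + 0.58×(255−38) = 38 + 125.86 = 163.86 → 164
  B: 122 + 0.58×(255−122) = 122 + 77.14 = 199.14 → 199
rgb(162, 164, 199) = #a2a4c7.

#a2a4c7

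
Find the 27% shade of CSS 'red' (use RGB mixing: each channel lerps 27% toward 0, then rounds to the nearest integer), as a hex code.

CSS red is rgb(255, 0, 0).
A 27% shade moves each channel 27% toward 0:
  R: 255 + 0.27×(0−255) = 255 − 68.85 = 186.15 → 186
  G: 0 + 0 = 0 → 0
  B: 0 + 0.27×(0−0) = 0 + 0 = 0 → 0
rgb(186, 0, 0) = #BA0000.

#BA0000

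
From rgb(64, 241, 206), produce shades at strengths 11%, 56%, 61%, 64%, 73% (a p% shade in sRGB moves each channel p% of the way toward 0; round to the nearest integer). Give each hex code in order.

11%: (64 − 7.04 = 56.96→57, 241 − 26.51 = 214.49→214, 206 − 22.66 = 183.34→183) → #39D6B7
56%: (64 − 35.84 = 28.16→28, 241 − 134.96 = 106.04→106, 206 − 115.36 = 90.64→91) → #1C6A5B
61%: (64 − 39.04 = 24.96→25, 241 − 147.01 = 93.99→94, 206 − 125.66 = 80.34→80) → #195E50
64%: (64 − 40.96 = 23.04→23, 241 − 154.24 = 86.76→87, 206 − 131.84 = 74.16→74) → #17574A
73%: (64 − 46.72 = 17.28→17, 241 − 175.93 = 65.07→65, 206 − 150.38 = 55.62→56) → #114138

#39D6B7, #1C6A5B, #195E50, #17574A, #114138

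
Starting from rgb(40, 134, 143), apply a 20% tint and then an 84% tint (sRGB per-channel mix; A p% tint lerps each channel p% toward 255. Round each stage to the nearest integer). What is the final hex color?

#e3eff1

Lerp each channel 20% toward 255:
  R: 40 + 0.2×(255−40) = 40 + 43 = 83 → 83
  G: 134 + 24.2 = 158.2 → 158
  B: 143 + 0.2×(255−143) = 143 + 22.4 = 165.4 → 165
After the tint: rgb(83, 158, 165) = #539ea5.
An 84% tint moves each channel 84% toward 255:
  R: 83 + 0.84×(255−83) = 83 + 144.48 = 227.48 → 227
  G: 158 + 81.48 = 239.48 → 239
  B: 165 + 0.84×(255−165) = 165 + 75.6 = 240.6 → 241
rgb(227, 239, 241) = #e3eff1.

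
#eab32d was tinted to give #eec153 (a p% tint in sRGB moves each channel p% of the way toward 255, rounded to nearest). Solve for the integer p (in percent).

18%

#eab32d is rgb(234, 179, 45); #eec153 is rgb(238, 193, 83).
On the B channel (widest range): 83 ≈ 45 + (p/100)(255 − 45), so p ≈ 100×(83 − 45)/(255 − 45) = 3800/210 = 18.10.
p = 18 reproduces all three channels after rounding.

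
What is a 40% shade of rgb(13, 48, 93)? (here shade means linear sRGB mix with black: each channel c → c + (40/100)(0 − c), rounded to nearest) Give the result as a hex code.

#081d38

Lerp each channel 40% toward 0:
  R: 13 + 0.4×(0−13) = 13 − 5.2 = 7.8 → 8
  G: 48 + 0.4×(0−48) = 48 − 19.2 = 28.8 → 29
  B: 93 + 0.4×(0−93) = 93 − 37.2 = 55.8 → 56
rgb(8, 29, 56) = #081d38.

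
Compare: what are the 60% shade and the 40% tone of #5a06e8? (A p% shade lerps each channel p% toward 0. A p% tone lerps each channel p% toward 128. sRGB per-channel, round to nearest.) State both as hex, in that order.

#24025d, #6937be

#5a06e8 is rgb(90, 6, 232).
60% shade:
  R: 90 − 54 = 36 → 36
  G: 6 − 3.6 = 2.4 → 2
  B: 232 + 0.6×(0−232) = 232 − 139.2 = 92.8 → 93
  → #24025d
40% tone:
  R: 90 + 15.2 = 105.2 → 105
  G: 6 + 0.4×(128−6) = 6 + 48.8 = 54.8 → 55
  B: 232 + 0.4×(128−232) = 232 − 41.6 = 190.4 → 190
  → #6937be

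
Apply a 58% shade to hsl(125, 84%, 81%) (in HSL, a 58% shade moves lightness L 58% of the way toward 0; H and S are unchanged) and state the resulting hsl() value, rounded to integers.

hsl(125, 84%, 34%)

L moves 58% from 81 toward 0: 81 − 46.98 = 34.02 → 34.
H and S are unchanged.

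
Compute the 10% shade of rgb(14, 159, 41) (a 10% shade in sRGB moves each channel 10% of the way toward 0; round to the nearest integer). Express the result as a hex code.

Lerp each channel 10% toward 0:
  R: 14 − 1.4 = 12.6 → 13
  G: 159 + 0.1×(0−159) = 159 − 15.9 = 143.1 → 143
  B: 41 − 4.1 = 36.9 → 37
rgb(13, 143, 37) = #0D8F25.

#0D8F25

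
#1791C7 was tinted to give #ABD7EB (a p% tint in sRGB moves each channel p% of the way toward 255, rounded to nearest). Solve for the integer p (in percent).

#1791C7 is rgb(23, 145, 199); #ABD7EB is rgb(171, 215, 235).
On the R channel (widest range): 171 ≈ 23 + (p/100)(255 − 23), so p ≈ 100×(171 − 23)/(255 − 23) = 14800/232 = 63.79.
p = 64 reproduces all three channels after rounding.

64%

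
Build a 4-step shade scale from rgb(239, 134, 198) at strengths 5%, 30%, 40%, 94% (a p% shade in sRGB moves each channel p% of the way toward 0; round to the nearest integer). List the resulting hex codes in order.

#E37FBC, #A75E8B, #8F5077, #0E080C

5%: (239 − 11.95 = 227.05→227, 134 − 6.7 = 127.3→127, 198 − 9.9 = 188.1→188) → #E37FBC
30%: (239 − 71.7 = 167.3→167, 134 − 40.2 = 93.8→94, 198 − 59.4 = 138.6→139) → #A75E8B
40%: (239 − 95.6 = 143.4→143, 134 − 53.6 = 80.4→80, 198 − 79.2 = 118.8→119) → #8F5077
94%: (239 − 224.66 = 14.34→14, 134 − 125.96 = 8.04→8, 198 − 186.12 = 11.88→12) → #0E080C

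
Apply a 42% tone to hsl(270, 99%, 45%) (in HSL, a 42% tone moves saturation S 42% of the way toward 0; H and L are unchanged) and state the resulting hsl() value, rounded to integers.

hsl(270, 57%, 45%)

S moves 42% from 99 toward 0: 99 − 41.58 = 57.42 → 57.
H and L are unchanged.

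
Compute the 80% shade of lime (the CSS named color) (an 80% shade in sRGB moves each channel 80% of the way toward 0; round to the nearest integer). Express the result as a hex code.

#003300

CSS lime is rgb(0, 255, 0).
An 80% shade moves each channel 80% toward 0:
  R: 0 + 0.8×(0−0) = 0 + 0 = 0 → 0
  G: 255 − 204 = 51 → 51
  B: 0 + 0.8×(0−0) = 0 + 0 = 0 → 0
rgb(0, 51, 0) = #003300.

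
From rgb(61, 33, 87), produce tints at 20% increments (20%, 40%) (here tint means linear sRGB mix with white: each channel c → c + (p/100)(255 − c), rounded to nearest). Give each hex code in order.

20%: (61 + 38.8 = 99.8→100, 33 + 44.4 = 77.4→77, 87 + 33.6 = 120.6→121) → #644D79
40%: (61 + 77.6 = 138.6→139, 33 + 88.8 = 121.8→122, 87 + 67.2 = 154.2→154) → #8B7A9A

#644D79, #8B7A9A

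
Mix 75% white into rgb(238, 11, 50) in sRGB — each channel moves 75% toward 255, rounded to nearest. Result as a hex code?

#FBC2CC

Lerp each channel 75% toward 255:
  R: 238 + 12.75 = 250.75 → 251
  G: 11 + 0.75×(255−11) = 11 + 183 = 194 → 194
  B: 50 + 0.75×(255−50) = 50 + 153.75 = 203.75 → 204
rgb(251, 194, 204) = #FBC2CC.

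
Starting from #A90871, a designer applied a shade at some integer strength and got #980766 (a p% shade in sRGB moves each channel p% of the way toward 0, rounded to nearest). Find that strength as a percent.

#A90871 is rgb(169, 8, 113); #980766 is rgb(152, 7, 102).
On the R channel (widest range): 152 ≈ 169 + (p/100)(0 − 169), so p ≈ 100×(152 − 169)/(0 − 169) = -1700/-169 = 10.06.
p = 10 reproduces all three channels after rounding.

10%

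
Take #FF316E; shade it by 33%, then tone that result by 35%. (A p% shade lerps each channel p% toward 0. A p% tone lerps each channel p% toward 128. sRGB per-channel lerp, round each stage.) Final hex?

#9C425D

#FF316E is rgb(255, 49, 110).
A 33% shade moves each channel 33% toward 0:
  R: 255 − 84.15 = 170.85 → 171
  G: 49 + 0.33×(0−49) = 49 − 16.17 = 32.83 → 33
  B: 110 − 36.3 = 73.7 → 74
After the shade: rgb(171, 33, 74) = #AB214A.
Per channel, c → c + 0.35(128 − c):
  R: 171 + 0.35×(128−171) = 171 − 15.05 = 155.95 → 156
  G: 33 + 0.35×(128−33) = 33 + 33.25 = 66.25 → 66
  B: 74 + 18.9 = 92.9 → 93
rgb(156, 66, 93) = #9C425D.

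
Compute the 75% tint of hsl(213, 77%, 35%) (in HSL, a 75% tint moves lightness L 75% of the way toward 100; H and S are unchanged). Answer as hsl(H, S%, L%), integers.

hsl(213, 77%, 84%)

L moves 75% from 35 toward 100: 35 + 48.75 = 83.75 → 84.
H and S are unchanged.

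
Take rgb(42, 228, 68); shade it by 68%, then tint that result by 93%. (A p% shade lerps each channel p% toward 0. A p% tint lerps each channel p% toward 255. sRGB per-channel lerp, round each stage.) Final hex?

#EEF2EF

A 68% shade moves each channel 68% toward 0:
  R: 42 + 0.68×(0−42) = 42 − 28.56 = 13.44 → 13
  G: 228 + 0.68×(0−228) = 228 − 155.04 = 72.96 → 73
  B: 68 + 0.68×(0−68) = 68 − 46.24 = 21.76 → 22
After the shade: rgb(13, 73, 22) = #0D4916.
Lerp each channel 93% toward 255:
  R: 13 + 0.93×(255−13) = 13 + 225.06 = 238.06 → 238
  G: 73 + 169.26 = 242.26 → 242
  B: 22 + 216.69 = 238.69 → 239
rgb(238, 242, 239) = #EEF2EF.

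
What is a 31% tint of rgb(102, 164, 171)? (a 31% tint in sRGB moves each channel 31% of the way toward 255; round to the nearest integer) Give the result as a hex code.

#95C0C5

Per channel, c → c + 0.31(255 − c):
  R: 102 + 0.31×(255−102) = 102 + 47.43 = 149.43 → 149
  G: 164 + 28.21 = 192.21 → 192
  B: 171 + 0.31×(255−171) = 171 + 26.04 = 197.04 → 197
rgb(149, 192, 197) = #95C0C5.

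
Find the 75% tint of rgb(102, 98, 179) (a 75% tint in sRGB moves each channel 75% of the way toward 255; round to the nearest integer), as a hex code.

Lerp each channel 75% toward 255:
  R: 102 + 0.75×(255−102) = 102 + 114.75 = 216.75 → 217
  G: 98 + 0.75×(255−98) = 98 + 117.75 = 215.75 → 216
  B: 179 + 57 = 236 → 236
rgb(217, 216, 236) = #D9D8EC.

#D9D8EC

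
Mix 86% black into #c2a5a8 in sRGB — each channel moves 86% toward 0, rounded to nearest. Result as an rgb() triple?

rgb(27, 23, 24)

#c2a5a8 is rgb(194, 165, 168).
Lerp each channel 86% toward 0:
  R: 194 − 166.84 = 27.16 → 27
  G: 165 − 141.9 = 23.1 → 23
  B: 168 + 0.86×(0−168) = 168 − 144.48 = 23.52 → 24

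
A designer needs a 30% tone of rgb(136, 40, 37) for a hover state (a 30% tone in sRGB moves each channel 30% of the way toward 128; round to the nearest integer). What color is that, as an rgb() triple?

rgb(134, 66, 64)

Lerp each channel 30% toward 128:
  R: 136 + 0.3×(128−136) = 136 − 2.4 = 133.6 → 134
  G: 40 + 0.3×(128−40) = 40 + 26.4 = 66.4 → 66
  B: 37 + 0.3×(128−37) = 37 + 27.3 = 64.3 → 64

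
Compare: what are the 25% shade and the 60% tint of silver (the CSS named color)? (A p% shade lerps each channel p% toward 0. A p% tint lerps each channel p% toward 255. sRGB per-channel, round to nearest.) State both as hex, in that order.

CSS silver is rgb(192, 192, 192).
25% shade:
  R: 192 + 0.25×(0−192) = 192 − 48 = 144 → 144
  G: 192 + 0.25×(0−192) = 192 − 48 = 144 → 144
  B: 192 + 0.25×(0−192) = 192 − 48 = 144 → 144
  → #909090
60% tint:
  R: 192 + 0.6×(255−192) = 192 + 37.8 = 229.8 → 230
  G: 192 + 0.6×(255−192) = 192 + 37.8 = 229.8 → 230
  B: 192 + 0.6×(255−192) = 192 + 37.8 = 229.8 → 230
  → #E6E6E6

#909090, #E6E6E6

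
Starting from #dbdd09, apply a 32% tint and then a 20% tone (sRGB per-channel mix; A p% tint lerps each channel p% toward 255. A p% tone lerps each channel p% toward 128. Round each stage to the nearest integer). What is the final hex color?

#dbdd09 is rgb(219, 221, 9).
Per channel, c → c + 0.32(255 − c):
  R: 219 + 0.32×(255−219) = 219 + 11.52 = 230.52 → 231
  G: 221 + 0.32×(255−221) = 221 + 10.88 = 231.88 → 232
  B: 9 + 0.32×(255−9) = 9 + 78.72 = 87.72 → 88
After the tint: rgb(231, 232, 88) = #e7e858.
Lerp each channel 20% toward 128:
  R: 231 + 0.2×(128−231) = 231 − 20.6 = 210.4 → 210
  G: 232 + 0.2×(128−232) = 232 − 20.8 = 211.2 → 211
  B: 88 + 0.2×(128−88) = 88 + 8 = 96 → 96
rgb(210, 211, 96) = #d2d360.

#d2d360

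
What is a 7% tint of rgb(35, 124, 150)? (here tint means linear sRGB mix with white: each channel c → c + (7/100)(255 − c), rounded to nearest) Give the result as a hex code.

Lerp each channel 7% toward 255:
  R: 35 + 0.07×(255−35) = 35 + 15.4 = 50.4 → 50
  G: 124 + 0.07×(255−124) = 124 + 9.17 = 133.17 → 133
  B: 150 + 0.07×(255−150) = 150 + 7.35 = 157.35 → 157
rgb(50, 133, 157) = #32859d.

#32859d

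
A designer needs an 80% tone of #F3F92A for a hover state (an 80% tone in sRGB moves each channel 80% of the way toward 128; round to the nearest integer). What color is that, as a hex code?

#97986F

#F3F92A is rgb(243, 249, 42).
An 80% tone moves each channel 80% toward 128:
  R: 243 − 92 = 151 → 151
  G: 249 − 96.8 = 152.2 → 152
  B: 42 + 0.8×(128−42) = 42 + 68.8 = 110.8 → 111
rgb(151, 152, 111) = #97986F.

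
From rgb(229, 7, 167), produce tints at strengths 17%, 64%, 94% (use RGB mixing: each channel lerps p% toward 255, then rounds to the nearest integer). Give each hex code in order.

#e931b6, #f6a6df, #fdf0fa

17%: (229 + 4.42 = 233.42→233, 7 + 42.16 = 49.16→49, 167 + 14.96 = 181.96→182) → #e931b6
64%: (229 + 16.64 = 245.64→246, 7 + 158.72 = 165.72→166, 167 + 56.32 = 223.32→223) → #f6a6df
94%: (229 + 24.44 = 253.44→253, 7 + 233.12 = 240.12→240, 167 + 82.72 = 249.72→250) → #fdf0fa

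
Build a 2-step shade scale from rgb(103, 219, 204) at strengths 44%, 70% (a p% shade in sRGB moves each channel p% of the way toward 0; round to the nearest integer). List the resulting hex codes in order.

44%: (103 − 45.32 = 57.68→58, 219 − 96.36 = 122.64→123, 204 − 89.76 = 114.24→114) → #3A7B72
70%: (103 − 72.1 = 30.9→31, 219 − 153.3 = 65.7→66, 204 − 142.8 = 61.2→61) → #1F423D

#3A7B72, #1F423D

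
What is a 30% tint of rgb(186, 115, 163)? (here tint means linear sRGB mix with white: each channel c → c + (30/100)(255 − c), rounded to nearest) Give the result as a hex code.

Per channel, c → c + 0.3(255 − c):
  R: 186 + 20.7 = 206.7 → 207
  G: 115 + 42 = 157 → 157
  B: 163 + 0.3×(255−163) = 163 + 27.6 = 190.6 → 191
rgb(207, 157, 191) = #CF9DBF.

#CF9DBF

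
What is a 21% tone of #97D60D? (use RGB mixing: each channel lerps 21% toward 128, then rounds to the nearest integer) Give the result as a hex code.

#97D60D is rgb(151, 214, 13).
Per channel, c → c + 0.21(128 − c):
  R: 151 + 0.21×(128−151) = 151 − 4.83 = 146.17 → 146
  G: 214 − 18.06 = 195.94 → 196
  B: 13 + 24.15 = 37.15 → 37
rgb(146, 196, 37) = #92C425.

#92C425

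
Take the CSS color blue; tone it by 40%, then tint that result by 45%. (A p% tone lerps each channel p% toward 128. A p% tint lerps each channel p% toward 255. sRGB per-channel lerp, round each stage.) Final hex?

CSS blue is rgb(0, 0, 255).
Per channel, c → c + 0.4(128 − c):
  R: 0 + 51.2 = 51.2 → 51
  G: 0 + 0.4×(128−0) = 0 + 51.2 = 51.2 → 51
  B: 255 − 50.8 = 204.2 → 204
After the tone: rgb(51, 51, 204) = #3333cc.
Per channel, c → c + 0.45(255 − c):
  R: 51 + 0.45×(255−51) = 51 + 91.8 = 142.8 → 143
  G: 51 + 0.45×(255−51) = 51 + 91.8 = 142.8 → 143
  B: 204 + 0.45×(255−204) = 204 + 22.95 = 226.95 → 227
rgb(143, 143, 227) = #8f8fe3.

#8f8fe3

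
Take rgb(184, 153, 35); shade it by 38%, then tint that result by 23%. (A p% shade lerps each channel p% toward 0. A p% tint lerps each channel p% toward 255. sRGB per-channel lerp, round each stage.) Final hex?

Per channel, c → c + 0.38(0 − c):
  R: 184 + 0.38×(0−184) = 184 − 69.92 = 114.08 → 114
  G: 153 + 0.38×(0−153) = 153 − 58.14 = 94.86 → 95
  B: 35 − 13.3 = 21.7 → 22
After the shade: rgb(114, 95, 22) = #725f16.
Per channel, c → c + 0.23(255 − c):
  R: 114 + 0.23×(255−114) = 114 + 32.43 = 146.43 → 146
  G: 95 + 36.8 = 131.8 → 132
  B: 22 + 0.23×(255−22) = 22 + 53.59 = 75.59 → 76
rgb(146, 132, 76) = #92844c.

#92844c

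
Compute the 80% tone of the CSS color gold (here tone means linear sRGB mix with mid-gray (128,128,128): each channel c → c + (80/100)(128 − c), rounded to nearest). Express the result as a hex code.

CSS gold is rgb(255, 215, 0).
Lerp each channel 80% toward 128:
  R: 255 + 0.8×(128−255) = 255 − 101.6 = 153.4 → 153
  G: 215 − 69.6 = 145.4 → 145
  B: 0 + 0.8×(128−0) = 0 + 102.4 = 102.4 → 102
rgb(153, 145, 102) = #999166.

#999166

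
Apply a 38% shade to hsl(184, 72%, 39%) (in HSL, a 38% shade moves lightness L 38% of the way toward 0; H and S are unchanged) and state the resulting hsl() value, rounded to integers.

L moves 38% from 39 toward 0: 39 − 14.82 = 24.18 → 24.
H and S are unchanged.

hsl(184, 72%, 24%)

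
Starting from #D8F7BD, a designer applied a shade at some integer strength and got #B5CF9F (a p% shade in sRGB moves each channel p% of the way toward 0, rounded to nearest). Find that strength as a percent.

16%

#D8F7BD is rgb(216, 247, 189); #B5CF9F is rgb(181, 207, 159).
On the G channel (widest range): 207 ≈ 247 + (p/100)(0 − 247), so p ≈ 100×(207 − 247)/(0 − 247) = -4000/-247 = 16.19.
p = 16 reproduces all three channels after rounding.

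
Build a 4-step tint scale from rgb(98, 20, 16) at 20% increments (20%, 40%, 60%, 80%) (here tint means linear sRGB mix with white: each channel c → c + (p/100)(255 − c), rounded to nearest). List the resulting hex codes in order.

#814340, #A17270, #C0A19F, #E0D0CF

20%: (98 + 31.4 = 129.4→129, 20 + 47 = 67→67, 16 + 47.8 = 63.8→64) → #814340
40%: (98 + 62.8 = 160.8→161, 20 + 94 = 114→114, 16 + 95.6 = 111.6→112) → #A17270
60%: (98 + 94.2 = 192.2→192, 20 + 141 = 161→161, 16 + 143.4 = 159.4→159) → #C0A19F
80%: (98 + 125.6 = 223.6→224, 20 + 188 = 208→208, 16 + 191.2 = 207.2→207) → #E0D0CF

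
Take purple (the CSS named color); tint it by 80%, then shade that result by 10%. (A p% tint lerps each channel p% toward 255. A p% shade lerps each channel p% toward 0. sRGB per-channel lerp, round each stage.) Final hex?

CSS purple is rgb(128, 0, 128).
Lerp each channel 80% toward 255:
  R: 128 + 0.8×(255−128) = 128 + 101.6 = 229.6 → 230
  G: 0 + 0.8×(255−0) = 0 + 204 = 204 → 204
  B: 128 + 101.6 = 229.6 → 230
After the tint: rgb(230, 204, 230) = #E6CCE6.
A 10% shade moves each channel 10% toward 0:
  R: 230 + 0.1×(0−230) = 230 − 23 = 207 → 207
  G: 204 + 0.1×(0−204) = 204 − 20.4 = 183.6 → 184
  B: 230 − 23 = 207 → 207
rgb(207, 184, 207) = #CFB8CF.

#CFB8CF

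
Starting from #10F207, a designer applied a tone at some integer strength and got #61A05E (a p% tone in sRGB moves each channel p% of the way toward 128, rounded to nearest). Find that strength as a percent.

72%

#10F207 is rgb(16, 242, 7); #61A05E is rgb(97, 160, 94).
On the B channel (widest range): 94 ≈ 7 + (p/100)(128 − 7), so p ≈ 100×(94 − 7)/(128 − 7) = 8700/121 = 71.90.
p = 72 reproduces all three channels after rounding.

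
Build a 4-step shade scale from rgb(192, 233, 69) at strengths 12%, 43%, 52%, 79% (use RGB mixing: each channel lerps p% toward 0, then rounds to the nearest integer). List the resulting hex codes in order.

12%: (192 − 23.04 = 168.96→169, 233 − 27.96 = 205.04→205, 69 − 8.28 = 60.72→61) → #a9cd3d
43%: (192 − 82.56 = 109.44→109, 233 − 100.19 = 132.81→133, 69 − 29.67 = 39.33→39) → #6d8527
52%: (192 − 99.84 = 92.16→92, 233 − 121.16 = 111.84→112, 69 − 35.88 = 33.12→33) → #5c7021
79%: (192 − 151.68 = 40.32→40, 233 − 184.07 = 48.93→49, 69 − 54.51 = 14.49→14) → #28310e

#a9cd3d, #6d8527, #5c7021, #28310e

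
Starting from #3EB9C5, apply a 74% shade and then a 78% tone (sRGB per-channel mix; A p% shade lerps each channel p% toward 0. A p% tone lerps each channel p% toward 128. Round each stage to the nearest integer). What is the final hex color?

#3EB9C5 is rgb(62, 185, 197).
A 74% shade moves each channel 74% toward 0:
  R: 62 − 45.88 = 16.12 → 16
  G: 185 + 0.74×(0−185) = 185 − 136.9 = 48.1 → 48
  B: 197 + 0.74×(0−197) = 197 − 145.78 = 51.22 → 51
After the shade: rgb(16, 48, 51) = #103033.
Lerp each channel 78% toward 128:
  R: 16 + 87.36 = 103.36 → 103
  G: 48 + 62.4 = 110.4 → 110
  B: 51 + 0.78×(128−51) = 51 + 60.06 = 111.06 → 111
rgb(103, 110, 111) = #676E6F.

#676E6F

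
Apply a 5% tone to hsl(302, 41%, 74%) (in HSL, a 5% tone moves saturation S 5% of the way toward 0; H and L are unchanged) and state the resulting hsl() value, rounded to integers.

hsl(302, 39%, 74%)

S moves 5% from 41 toward 0: 41 − 2.05 = 38.95 → 39.
H and L are unchanged.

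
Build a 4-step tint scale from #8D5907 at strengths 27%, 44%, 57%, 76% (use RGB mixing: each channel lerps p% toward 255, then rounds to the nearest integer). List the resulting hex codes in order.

#8D5907 is rgb(141, 89, 7).
27%: (141 + 30.78 = 171.78→172, 89 + 44.82 = 133.82→134, 7 + 66.96 = 73.96→74) → #AC864A
44%: (141 + 50.16 = 191.16→191, 89 + 73.04 = 162.04→162, 7 + 109.12 = 116.12→116) → #BFA274
57%: (141 + 64.98 = 205.98→206, 89 + 94.62 = 183.62→184, 7 + 141.36 = 148.36→148) → #CEB894
76%: (141 + 86.64 = 227.64→228, 89 + 126.16 = 215.16→215, 7 + 188.48 = 195.48→195) → #E4D7C3

#AC864A, #BFA274, #CEB894, #E4D7C3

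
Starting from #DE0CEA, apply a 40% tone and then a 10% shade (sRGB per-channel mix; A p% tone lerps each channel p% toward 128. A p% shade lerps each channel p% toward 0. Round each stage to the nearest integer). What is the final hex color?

#A634AD

#DE0CEA is rgb(222, 12, 234).
Lerp each channel 40% toward 128:
  R: 222 + 0.4×(128−222) = 222 − 37.6 = 184.4 → 184
  G: 12 + 0.4×(128−12) = 12 + 46.4 = 58.4 → 58
  B: 234 − 42.4 = 191.6 → 192
After the tone: rgb(184, 58, 192) = #B83AC0.
Per channel, c → c + 0.1(0 − c):
  R: 184 − 18.4 = 165.6 → 166
  G: 58 − 5.8 = 52.2 → 52
  B: 192 + 0.1×(0−192) = 192 − 19.2 = 172.8 → 173
rgb(166, 52, 173) = #A634AD.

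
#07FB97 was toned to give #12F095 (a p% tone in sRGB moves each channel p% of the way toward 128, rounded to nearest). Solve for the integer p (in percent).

9%

#07FB97 is rgb(7, 251, 151); #12F095 is rgb(18, 240, 149).
On the G channel (widest range): 240 ≈ 251 + (p/100)(128 − 251), so p ≈ 100×(240 − 251)/(128 − 251) = -1100/-123 = 8.94.
p = 9 reproduces all three channels after rounding.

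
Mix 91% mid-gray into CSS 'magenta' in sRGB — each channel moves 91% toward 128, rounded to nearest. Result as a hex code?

#8B748B

CSS magenta is rgb(255, 0, 255).
Per channel, c → c + 0.91(128 − c):
  R: 255 + 0.91×(128−255) = 255 − 115.57 = 139.43 → 139
  G: 0 + 0.91×(128−0) = 0 + 116.48 = 116.48 → 116
  B: 255 + 0.91×(128−255) = 255 − 115.57 = 139.43 → 139
rgb(139, 116, 139) = #8B748B.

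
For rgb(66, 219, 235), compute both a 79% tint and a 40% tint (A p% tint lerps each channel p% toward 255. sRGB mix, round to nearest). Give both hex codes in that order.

79% tint:
  R: 66 + 149.31 = 215.31 → 215
  G: 219 + 0.79×(255−219) = 219 + 28.44 = 247.44 → 247
  B: 235 + 0.79×(255−235) = 235 + 15.8 = 250.8 → 251
  → #D7F7FB
40% tint:
  R: 66 + 0.4×(255−66) = 66 + 75.6 = 141.6 → 142
  G: 219 + 0.4×(255−219) = 219 + 14.4 = 233.4 → 233
  B: 235 + 8 = 243 → 243
  → #8EE9F3

#D7F7FB, #8EE9F3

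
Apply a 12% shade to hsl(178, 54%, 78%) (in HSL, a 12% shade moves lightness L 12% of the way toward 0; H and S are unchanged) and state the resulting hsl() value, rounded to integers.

L moves 12% from 78 toward 0: 78 − 9.36 = 68.64 → 69.
H and S are unchanged.

hsl(178, 54%, 69%)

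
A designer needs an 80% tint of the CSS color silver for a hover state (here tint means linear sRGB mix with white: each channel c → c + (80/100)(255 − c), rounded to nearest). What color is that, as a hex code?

#f2f2f2

CSS silver is rgb(192, 192, 192).
An 80% tint moves each channel 80% toward 255:
  R: 192 + 0.8×(255−192) = 192 + 50.4 = 242.4 → 242
  G: 192 + 0.8×(255−192) = 192 + 50.4 = 242.4 → 242
  B: 192 + 50.4 = 242.4 → 242
rgb(242, 242, 242) = #f2f2f2.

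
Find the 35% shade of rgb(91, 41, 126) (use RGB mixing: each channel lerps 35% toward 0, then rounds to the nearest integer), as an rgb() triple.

Per channel, c → c + 0.35(0 − c):
  R: 91 + 0.35×(0−91) = 91 − 31.85 = 59.15 → 59
  G: 41 + 0.35×(0−41) = 41 − 14.35 = 26.65 → 27
  B: 126 − 44.1 = 81.9 → 82

rgb(59, 27, 82)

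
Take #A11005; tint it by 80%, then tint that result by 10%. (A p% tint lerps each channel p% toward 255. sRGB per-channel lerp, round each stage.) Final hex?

#A11005 is rgb(161, 16, 5).
Per channel, c → c + 0.8(255 − c):
  R: 161 + 75.2 = 236.2 → 236
  G: 16 + 0.8×(255−16) = 16 + 191.2 = 207.2 → 207
  B: 5 + 200 = 205 → 205
After the tint: rgb(236, 207, 205) = #ECCFCD.
Per channel, c → c + 0.1(255 − c):
  R: 236 + 1.9 = 237.9 → 238
  G: 207 + 0.1×(255−207) = 207 + 4.8 = 211.8 → 212
  B: 205 + 0.1×(255−205) = 205 + 5 = 210 → 210
rgb(238, 212, 210) = #EED4D2.

#EED4D2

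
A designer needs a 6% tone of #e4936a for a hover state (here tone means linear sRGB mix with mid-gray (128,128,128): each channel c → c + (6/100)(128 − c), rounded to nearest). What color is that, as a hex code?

#de926b

#e4936a is rgb(228, 147, 106).
A 6% tone moves each channel 6% toward 128:
  R: 228 + 0.06×(128−228) = 228 − 6 = 222 → 222
  G: 147 + 0.06×(128−147) = 147 − 1.14 = 145.86 → 146
  B: 106 + 0.06×(128−106) = 106 + 1.32 = 107.32 → 107
rgb(222, 146, 107) = #de926b.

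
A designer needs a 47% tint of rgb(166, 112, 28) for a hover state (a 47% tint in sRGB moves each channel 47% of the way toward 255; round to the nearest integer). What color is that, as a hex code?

#D0B387

Lerp each channel 47% toward 255:
  R: 166 + 41.83 = 207.83 → 208
  G: 112 + 0.47×(255−112) = 112 + 67.21 = 179.21 → 179
  B: 28 + 106.69 = 134.69 → 135
rgb(208, 179, 135) = #D0B387.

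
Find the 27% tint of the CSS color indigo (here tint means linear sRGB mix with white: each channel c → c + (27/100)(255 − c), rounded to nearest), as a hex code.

CSS indigo is rgb(75, 0, 130).
Per channel, c → c + 0.27(255 − c):
  R: 75 + 48.6 = 123.6 → 124
  G: 0 + 0.27×(255−0) = 0 + 68.85 = 68.85 → 69
  B: 130 + 0.27×(255−130) = 130 + 33.75 = 163.75 → 164
rgb(124, 69, 164) = #7c45a4.

#7c45a4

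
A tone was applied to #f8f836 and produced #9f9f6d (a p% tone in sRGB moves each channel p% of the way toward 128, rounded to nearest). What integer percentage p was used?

#f8f836 is rgb(248, 248, 54); #9f9f6d is rgb(159, 159, 109).
On the R channel (widest range): 159 ≈ 248 + (p/100)(128 − 248), so p ≈ 100×(159 − 248)/(128 − 248) = -8900/-120 = 74.17.
p = 74 reproduces all three channels after rounding.

74%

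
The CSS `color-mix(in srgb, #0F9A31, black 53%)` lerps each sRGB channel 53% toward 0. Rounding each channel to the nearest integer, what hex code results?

#074817

#0F9A31 is rgb(15, 154, 49).
Lerp each channel 53% toward 0:
  R: 15 − 7.95 = 7.05 → 7
  G: 154 + 0.53×(0−154) = 154 − 81.62 = 72.38 → 72
  B: 49 − 25.97 = 23.03 → 23
rgb(7, 72, 23) = #074817.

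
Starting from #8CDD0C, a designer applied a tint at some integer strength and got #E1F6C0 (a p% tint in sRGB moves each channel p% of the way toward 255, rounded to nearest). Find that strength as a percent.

74%

#8CDD0C is rgb(140, 221, 12); #E1F6C0 is rgb(225, 246, 192).
On the B channel (widest range): 192 ≈ 12 + (p/100)(255 − 12), so p ≈ 100×(192 − 12)/(255 − 12) = 18000/243 = 74.07.
p = 74 reproduces all three channels after rounding.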